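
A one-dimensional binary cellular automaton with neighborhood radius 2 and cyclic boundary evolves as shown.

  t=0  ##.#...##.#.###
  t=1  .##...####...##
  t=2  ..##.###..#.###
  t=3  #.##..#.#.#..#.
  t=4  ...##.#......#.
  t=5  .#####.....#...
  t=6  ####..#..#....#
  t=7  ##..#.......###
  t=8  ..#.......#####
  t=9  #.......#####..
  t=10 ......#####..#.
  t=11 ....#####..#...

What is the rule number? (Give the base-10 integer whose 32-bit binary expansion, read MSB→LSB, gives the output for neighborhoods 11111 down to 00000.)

  [31] ##### => #  t=0,i=14
  [30] ####. => .  t=0,i=0
  [29] ###.# => #  t=0,i=1
  [28] ###.. => .  t=1,i=9
  [27] ##.## => .  t=1,i=0
  [26] ##.#. => #  t=0,i=2
  [25] ##..# => #  t=2,i=0
  [24] ##... => #  t=1,i=3
  [23] #.### => .  t=0,i=12
  [22] #.##. => .  t=1,i=1
  [21] #.#.# => .  t=0,i=10
  [20] #.#.. => .  t=0,i=3
  [19] #..## => .  t=2,i=1
  [18] #..#. => .  t=2,i=9
  [17] #...# => .  t=0,i=5
  [16] #.... => .  t=4,i=0
  [15] .#### => #  t=0,i=13
  [14] .###. => #  t=2,i=6
  [13] .##.# => #  t=0,i=8
  [12] .##.. => #  t=1,i=2
  [11] .#.## => .  t=0,i=11
  [10] .#.#. => .  t=3,i=7
  [9] .#..# => .  t=3,i=11
  [8] .#... => .  t=0,i=4
  [7] ..### => #  t=1,i=6
  [6] ..##. => #  t=0,i=7
  [5] ..#.# => #  t=2,i=10
  [4] ..#.. => .  t=4,i=13
  [3] ...## => #  t=0,i=6
  [2] ...#. => .  t=4,i=12
  [1] ....# => #  t=4,i=1
  [0] ..... => .  t=4,i=9
  bits 10100111000000001111000011101010 = 2801856746

2801856746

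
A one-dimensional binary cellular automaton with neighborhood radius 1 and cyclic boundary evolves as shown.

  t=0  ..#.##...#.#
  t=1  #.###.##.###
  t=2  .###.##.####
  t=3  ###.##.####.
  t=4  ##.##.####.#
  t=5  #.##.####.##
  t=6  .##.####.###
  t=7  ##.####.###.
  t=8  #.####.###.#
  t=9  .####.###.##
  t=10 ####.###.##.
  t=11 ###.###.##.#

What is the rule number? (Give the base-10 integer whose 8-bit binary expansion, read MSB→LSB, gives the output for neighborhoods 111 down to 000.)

189

  ### -> #   bit 7 = 1  t=1,i=3
  ##. -> .   bit 6 = 0  t=0,i=5
  #.# -> #   bit 5 = 1  t=0,i=3
  #.. -> #   bit 4 = 1  t=0,i=0
  .## -> #   bit 3 = 1  t=0,i=4
  .#. -> #   bit 2 = 1  t=0,i=2
  ..# -> .   bit 1 = 0  t=0,i=1
  ... -> #   bit 0 = 1  t=0,i=7
  bits 10111101 = 189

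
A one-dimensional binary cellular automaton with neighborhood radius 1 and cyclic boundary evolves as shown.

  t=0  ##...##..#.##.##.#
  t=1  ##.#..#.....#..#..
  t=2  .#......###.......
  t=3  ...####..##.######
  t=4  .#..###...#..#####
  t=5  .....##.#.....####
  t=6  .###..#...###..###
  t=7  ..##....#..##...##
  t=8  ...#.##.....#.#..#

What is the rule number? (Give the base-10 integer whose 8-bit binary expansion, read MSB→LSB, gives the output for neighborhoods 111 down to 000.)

193

  ###|#  b7=1 t=0,i=0
  ##.|#  b6=1 t=0,i=1
  #.#|.  b5=0 t=0,i=10
  #..|.  b4=0 t=0,i=2
  .##|.  b3=0 t=0,i=5
  .#.|.  b2=0 t=0,i=9
  ..#|.  b1=0 t=0,i=4
  ...|#  b0=1 t=0,i=3
  bits 11000001 = 193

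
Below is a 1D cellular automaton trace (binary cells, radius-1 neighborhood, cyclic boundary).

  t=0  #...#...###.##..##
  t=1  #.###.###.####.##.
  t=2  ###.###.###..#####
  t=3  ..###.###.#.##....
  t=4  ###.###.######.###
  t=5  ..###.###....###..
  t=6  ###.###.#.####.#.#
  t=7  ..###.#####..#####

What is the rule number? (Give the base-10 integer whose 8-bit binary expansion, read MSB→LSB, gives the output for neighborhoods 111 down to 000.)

111

  ###|.  b7=0 t=0,i=9
  ##.|#  b6=1 t=0,i=0
  #.#|#  b5=1 t=0,i=11
  #..|.  b4=0 t=0,i=1
  .##|#  b3=1 t=0,i=8
  .#.|#  b2=1 t=0,i=4
  ..#|#  b1=1 t=0,i=3
  ...|#  b0=1 t=0,i=2
  bits 01101111 = 111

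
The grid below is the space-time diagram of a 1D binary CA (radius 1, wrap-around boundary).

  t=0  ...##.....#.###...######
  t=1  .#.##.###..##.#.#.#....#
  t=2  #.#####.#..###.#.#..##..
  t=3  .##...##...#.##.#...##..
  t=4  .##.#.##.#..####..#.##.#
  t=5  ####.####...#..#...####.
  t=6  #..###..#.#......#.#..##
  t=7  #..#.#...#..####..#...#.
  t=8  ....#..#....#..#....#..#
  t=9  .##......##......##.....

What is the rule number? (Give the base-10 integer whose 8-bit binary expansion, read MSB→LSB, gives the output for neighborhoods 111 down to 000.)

  ### -> .   bit 7 = 0  t=0,i=13
  ##. -> #   bit 6 = 1  t=0,i=4
  #.# -> #   bit 5 = 1  t=0,i=11
  #.. -> .   bit 4 = 0  t=0,i=0
  .## -> #   bit 3 = 1  t=0,i=3
  .#. -> .   bit 2 = 0  t=0,i=10
  ..# -> .   bit 1 = 0  t=0,i=2
  ... -> #   bit 0 = 1  t=0,i=1
  bits 01101001 = 105

105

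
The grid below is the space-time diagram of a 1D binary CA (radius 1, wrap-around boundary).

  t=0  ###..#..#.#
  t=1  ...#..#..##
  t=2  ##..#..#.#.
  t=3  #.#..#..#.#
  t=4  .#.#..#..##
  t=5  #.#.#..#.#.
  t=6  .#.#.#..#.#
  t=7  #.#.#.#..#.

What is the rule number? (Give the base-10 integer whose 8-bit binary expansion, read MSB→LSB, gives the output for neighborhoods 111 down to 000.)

  ###|.  b7=0 t=0,i=0
  ##.|.  b6=0 t=0,i=2
  #.#|#  b5=1 t=0,i=9
  #..|#  b4=1 t=0,i=3
  .##|#  b3=1 t=0,i=10
  .#.|.  b2=0 t=0,i=5
  ..#|.  b1=0 t=0,i=4
  ...|#  b0=1 t=1,i=1
  bits 00111001 = 57

57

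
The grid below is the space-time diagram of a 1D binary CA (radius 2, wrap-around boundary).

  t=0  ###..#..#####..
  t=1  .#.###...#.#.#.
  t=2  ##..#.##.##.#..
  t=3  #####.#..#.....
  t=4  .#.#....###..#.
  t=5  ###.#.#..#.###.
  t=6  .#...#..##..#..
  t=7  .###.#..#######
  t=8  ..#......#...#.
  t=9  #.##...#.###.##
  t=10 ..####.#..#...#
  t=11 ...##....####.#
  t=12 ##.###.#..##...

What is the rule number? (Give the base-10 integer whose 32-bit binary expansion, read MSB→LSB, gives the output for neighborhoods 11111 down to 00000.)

  ##### -> .   bit 31 = 0  t=0,i=10
  ####. -> #   bit 30 = 1  t=0,i=11
  ###.# -> .   bit 29 = 0  t=3,i=4
  ###.. -> .   bit 28 = 0  t=0,i=2
  ##.## -> .   bit 27 = 0  t=2,i=8
  ##.#. -> .   bit 26 = 0  t=2,i=11
  ##..# -> #   bit 25 = 1  t=0,i=3
  ##... -> #   bit 24 = 1  t=1,i=6
  #.### -> .   bit 23 = 0  t=1,i=3
  #.##. -> #   bit 22 = 1  t=2,i=6
  #.#.# -> .   bit 21 = 0  t=1,i=11
  #.#.. -> .   bit 20 = 0  t=1,i=13
  #..## -> .   bit 19 = 0  t=0,i=7
  #..#. -> #   bit 18 = 1  t=0,i=4
  #...# -> #   bit 17 = 1  t=1,i=7
  #.... -> .   bit 16 = 0  t=3,i=11
  .#### -> #   bit 15 = 1  t=0,i=9
  .###. -> #   bit 14 = 1  t=0,i=1
  .##.# -> .   bit 13 = 0  t=2,i=7
  .##.. -> #   bit 12 = 1  t=2,i=1
  .#.## -> .   bit 11 = 0  t=1,i=2
  .#.#. -> #   bit 10 = 1  t=1,i=10
  .#..# -> .   bit 9 = 0  t=0,i=6
  .#... -> #   bit 8 = 1  t=3,i=10
  ..### -> .   bit 7 = 0  t=0,i=0
  ..##. -> #   bit 6 = 1  t=2,i=0
  ..#.# -> #   bit 5 = 1  t=1,i=1
  ..#.. -> #   bit 4 = 1  t=0,i=5
  ...## -> .   bit 3 = 0  t=3,i=14
  ...#. -> .   bit 2 = 0  t=1,i=8
  ....# -> #   bit 1 = 1  t=3,i=13
  ..... -> .   bit 0 = 0  t=3,i=12
  bits 01000011010001101101010101110010 = 1128715634

1128715634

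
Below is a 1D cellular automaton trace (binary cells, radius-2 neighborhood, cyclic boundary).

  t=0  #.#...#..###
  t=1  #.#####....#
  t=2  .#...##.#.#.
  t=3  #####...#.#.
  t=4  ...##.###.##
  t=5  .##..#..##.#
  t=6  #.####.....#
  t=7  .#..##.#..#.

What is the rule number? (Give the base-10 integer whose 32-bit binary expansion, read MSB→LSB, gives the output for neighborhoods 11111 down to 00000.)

  #####|.  b31=0 t=1,i=4
  ####.|#  b30=1 t=0,i=11
  ###.#|#  b29=1 t=0,i=0
  ###..|#  b28=1 t=1,i=6
  ##.##|#  b27=1 t=1,i=1
  ##.#.|.  b26=0 t=0,i=1
  ##..#|#  b25=1 t=5,i=3
  ##...|.  b24=0 t=1,i=7
  #.###|.  b23=0 t=1,i=2
  #.##.|.  b22=0 t=4,i=10
  #.#.#|#  b21=1 t=2,i=8
  #.#..|#  b20=1 t=0,i=2
  #..##|.  b19=0 t=0,i=8
  #..#.|#  b18=1 t=2,i=0
  #...#|#  b17=1 t=0,i=4
  #....|#  b16=1 t=1,i=8
  .####|.  b15=0 t=0,i=10
  .###.|.  b14=0 t=4,i=7
  .##.#|.  b13=0 t=1,i=0
  .##..|#  b12=1 t=4,i=11
  .#.##|#  b11=1 t=3,i=11
  .#.#.|.  b10=0 t=2,i=9
  .#..#|.  b9=0 t=0,i=7
  .#...|#  b8=1 t=0,i=3
  ..###|.  b7=0 t=0,i=9
  ..##.|.  b6=0 t=1,i=11
  ..#.#|#  b5=1 t=3,i=8
  ..#..|#  b4=1 t=0,i=6
  ...##|#  b3=1 t=1,i=10
  ...#.|#  b2=1 t=0,i=5
  ....#|.  b1=0 t=1,i=9
  .....|.  b0=0 t=6,i=8
  bits 01111010001101110001100100111100 = 2050431292

2050431292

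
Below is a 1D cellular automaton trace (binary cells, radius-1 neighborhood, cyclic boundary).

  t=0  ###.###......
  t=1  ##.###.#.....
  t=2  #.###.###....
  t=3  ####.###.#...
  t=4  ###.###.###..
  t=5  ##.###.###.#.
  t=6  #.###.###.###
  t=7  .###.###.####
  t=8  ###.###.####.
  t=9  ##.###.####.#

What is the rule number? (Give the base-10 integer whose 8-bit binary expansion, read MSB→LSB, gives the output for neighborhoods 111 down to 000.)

188

  ###|#  b7=1 t=0,i=1
  ##.|.  b6=0 t=0,i=2
  #.#|#  b5=1 t=0,i=3
  #..|#  b4=1 t=0,i=7
  .##|#  b3=1 t=0,i=0
  .#.|#  b2=1 t=1,i=7
  ..#|.  b1=0 t=0,i=12
  ...|.  b0=0 t=0,i=8
  bits 10111100 = 188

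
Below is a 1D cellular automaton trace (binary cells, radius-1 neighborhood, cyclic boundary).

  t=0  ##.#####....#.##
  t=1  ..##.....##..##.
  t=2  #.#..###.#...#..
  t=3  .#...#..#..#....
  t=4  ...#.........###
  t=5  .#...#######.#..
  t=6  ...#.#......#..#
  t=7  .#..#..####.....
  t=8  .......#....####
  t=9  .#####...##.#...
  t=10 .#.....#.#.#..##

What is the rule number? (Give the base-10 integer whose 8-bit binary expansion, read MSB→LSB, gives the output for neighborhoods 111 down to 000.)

  nb ###: next=.  (t=0,i=0, bit7=0)
  nb ##.: next=.  (t=0,i=1, bit6=0)
  nb #.#: next=#  (t=0,i=2, bit5=1)
  nb #..: next=.  (t=0,i=8, bit4=0)
  nb .##: next=#  (t=0,i=3, bit3=1)
  nb .#.: next=.  (t=0,i=12, bit2=0)
  nb ..#: next=.  (t=0,i=11, bit1=0)
  nb ...: next=#  (t=0,i=9, bit0=1)
  bits 00101001 = 41

41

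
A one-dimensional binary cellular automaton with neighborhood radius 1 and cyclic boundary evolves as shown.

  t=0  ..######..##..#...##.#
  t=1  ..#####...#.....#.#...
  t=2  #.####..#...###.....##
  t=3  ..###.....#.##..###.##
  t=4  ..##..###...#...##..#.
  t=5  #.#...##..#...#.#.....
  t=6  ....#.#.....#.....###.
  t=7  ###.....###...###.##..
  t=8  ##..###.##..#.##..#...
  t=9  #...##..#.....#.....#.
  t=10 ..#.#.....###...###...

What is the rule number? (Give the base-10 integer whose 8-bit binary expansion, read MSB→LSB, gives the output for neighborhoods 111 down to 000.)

  nb ###: next=#  (t=0,i=3, bit7=1)
  nb ##.: next=.  (t=0,i=7, bit6=0)
  nb #.#: next=.  (t=0,i=20, bit5=0)
  nb #..: next=.  (t=0,i=0, bit4=0)
  nb .##: next=#  (t=0,i=2, bit3=1)
  nb .#.: next=.  (t=0,i=14, bit2=0)
  nb ..#: next=.  (t=0,i=1, bit1=0)
  nb ...: next=#  (t=0,i=16, bit0=1)
  bits 10001001 = 137

137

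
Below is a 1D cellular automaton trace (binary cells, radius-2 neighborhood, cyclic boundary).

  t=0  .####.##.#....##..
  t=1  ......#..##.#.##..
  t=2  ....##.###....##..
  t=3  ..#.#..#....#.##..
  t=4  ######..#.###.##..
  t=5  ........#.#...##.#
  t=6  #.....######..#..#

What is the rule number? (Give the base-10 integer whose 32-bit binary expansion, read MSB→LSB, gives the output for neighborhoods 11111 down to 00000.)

  ##### -> .   bit 31 = 0  t=4,i=2
  ####. -> .   bit 30 = 0  t=0,i=3
  ###.# -> .   bit 29 = 0  t=0,i=4
  ###.. -> .   bit 28 = 0  t=2,i=9
  ##.## -> .   bit 27 = 0  t=0,i=5
  ##.#. -> .   bit 26 = 0  t=0,i=8
  ##..# -> .   bit 25 = 0  t=4,i=6
  ##... -> .   bit 24 = 0  t=0,i=16
  #.### -> #   bit 23 = 1  t=2,i=7
  #.##. -> #   bit 22 = 1  t=0,i=6
  #.#.# -> .   bit 21 = 0  t=1,i=12
  #.#.. -> #   bit 20 = 1  t=0,i=9
  #..## -> #   bit 19 = 1  t=1,i=8
  #..#. -> .   bit 18 = 0  t=3,i=6
  #...# -> .   bit 17 = 0  t=0,i=17
  #.... -> .   bit 16 = 0  t=0,i=11
  .#### -> .   bit 15 = 0  t=0,i=2
  .###. -> .   bit 14 = 0  t=2,i=8
  .##.# -> .   bit 13 = 0  t=0,i=7
  .##.. -> #   bit 12 = 1  t=0,i=15
  .#.## -> .   bit 11 = 0  t=1,i=13
  .#.#. -> #   bit 10 = 1  t=3,i=3
  .#..# -> #   bit 9 = 1  t=1,i=7
  .#... -> #   bit 8 = 1  t=0,i=10
  ..### -> .   bit 7 = 0  t=0,i=1
  ..##. -> #   bit 6 = 1  t=0,i=14
  ..#.# -> #   bit 5 = 1  t=3,i=2
  ..#.. -> .   bit 4 = 0  t=1,i=6
  ...## -> .   bit 3 = 0  t=0,i=0
  ...#. -> #   bit 2 = 1  t=1,i=5
  ....# -> #   bit 1 = 1  t=0,i=12
  ..... -> .   bit 0 = 0  t=1,i=0
  bits 00000000110110000001011101100110 = 14161766

14161766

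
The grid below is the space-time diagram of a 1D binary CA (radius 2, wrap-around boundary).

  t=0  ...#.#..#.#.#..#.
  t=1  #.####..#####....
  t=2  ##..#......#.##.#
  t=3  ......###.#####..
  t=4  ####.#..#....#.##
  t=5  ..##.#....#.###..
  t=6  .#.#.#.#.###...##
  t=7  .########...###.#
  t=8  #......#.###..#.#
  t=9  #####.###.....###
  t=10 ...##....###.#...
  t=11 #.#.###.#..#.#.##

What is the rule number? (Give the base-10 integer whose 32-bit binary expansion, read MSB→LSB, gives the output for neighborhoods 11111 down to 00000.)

1634941997

  [31] ##### => .  t=1,i=10
  [30] ####. => #  t=1,i=4
  [29] ###.# => #  t=3,i=8
  [28] ###.. => .  t=1,i=5
  [27] ##.## => .  t=2,i=15
  [26] ##.#. => .  t=4,i=4
  [25] ##..# => .  t=1,i=6
  [24] ##... => #  t=1,i=13
  [23] #.### => .  t=1,i=2
  [22] #.##. => #  t=2,i=13
  [21] #.#.# => #  t=0,i=10
  [20] #.#.. => #  t=0,i=5
  [19] #..## => .  t=1,i=7
  [18] #..#. => .  t=0,i=7
  [17] #...# => #  t=6,i=13
  [16] #.... => #  t=0,i=0
  [15] .#### => .  t=1,i=3
  [14] .###. => .  t=2,i=0
  [13] .##.# => #  t=2,i=14
  [12] .##.. => #  t=8,i=0
  [11] .#.## => #  t=1,i=1
  [10] .#.#. => #  t=0,i=4
  [9] .#..# => .  t=0,i=6
  [8] .#... => .  t=0,i=16
  [7] ..### => .  t=1,i=8
  [6] ..##. => .  t=5,i=2
  [5] ..#.# => #  t=0,i=3
  [4] ..#.. => .  t=0,i=15
  [3] ...## => #  t=3,i=5
  [2] ...#. => #  t=0,i=2
  [1] ....# => .  t=0,i=1
  [0] ..... => #  t=2,i=7
  bits 01100001011100110011110000101101 = 1634941997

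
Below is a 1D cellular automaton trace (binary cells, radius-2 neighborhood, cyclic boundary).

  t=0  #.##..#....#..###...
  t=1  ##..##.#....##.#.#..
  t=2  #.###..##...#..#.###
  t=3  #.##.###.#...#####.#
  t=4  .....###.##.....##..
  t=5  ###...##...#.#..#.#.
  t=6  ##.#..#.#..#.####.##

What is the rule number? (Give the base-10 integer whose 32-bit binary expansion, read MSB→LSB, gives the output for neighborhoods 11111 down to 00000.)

  ##### -> .   bit 31 = 0  t=3,i=15
  ####. -> #   bit 30 = 1  t=2,i=19
  ###.# -> #   bit 29 = 1  t=2,i=0
  ###.. -> .   bit 28 = 0  t=0,i=16
  ##.## -> .   bit 27 = 0  t=2,i=1
  ##.#. -> .   bit 26 = 0  t=1,i=6
  ##..# -> #   bit 25 = 1  t=0,i=4
  ##... -> #   bit 24 = 1  t=0,i=17
  #.### -> #   bit 23 = 1  t=2,i=2
  #.##. -> .   bit 22 = 0  t=0,i=2
  #.#.# -> #   bit 21 = 1  t=1,i=15
  #.#.. -> #   bit 20 = 1  t=1,i=7
  #..## -> #   bit 19 = 1  t=0,i=13
  #..#. -> #   bit 18 = 1  t=0,i=5
  #...# -> .   bit 17 = 0  t=0,i=18
  #.... -> .   bit 16 = 0  t=0,i=8
  .#### -> .   bit 15 = 0  t=2,i=18
  .###. -> #   bit 14 = 1  t=0,i=15
  .##.# -> .   bit 13 = 0  t=1,i=5
  .##.. -> .   bit 12 = 0  t=0,i=3
  .#.## -> #   bit 11 = 1  t=0,i=1
  .#.#. -> .   bit 10 = 0  t=1,i=16
  .#..# -> #   bit 9 = 1  t=0,i=12
  .#... -> #   bit 8 = 1  t=0,i=7
  ..### -> .   bit 7 = 0  t=0,i=14
  ..##. -> #   bit 6 = 1  t=1,i=0
  ..#.# -> #   bit 5 = 1  t=0,i=0
  ..#.. -> .   bit 4 = 0  t=0,i=6
  ...## -> .   bit 3 = 0  t=1,i=11
  ...#. -> .   bit 2 = 0  t=0,i=10
  ....# -> .   bit 1 = 0  t=0,i=9
  ..... -> #   bit 0 = 1  t=4,i=0
  bits 01100011101111000100101101100001 = 1673284449

1673284449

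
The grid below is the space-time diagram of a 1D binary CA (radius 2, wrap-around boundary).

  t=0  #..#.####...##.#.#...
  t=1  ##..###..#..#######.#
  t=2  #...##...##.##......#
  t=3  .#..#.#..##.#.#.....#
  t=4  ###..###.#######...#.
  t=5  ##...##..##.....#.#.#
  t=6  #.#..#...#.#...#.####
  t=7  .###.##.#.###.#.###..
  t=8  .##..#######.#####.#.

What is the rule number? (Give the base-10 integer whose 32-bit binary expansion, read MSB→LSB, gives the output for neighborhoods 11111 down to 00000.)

  [31] ##### => .  t=1,i=14
  [30] ####. => .  t=0,i=7
  [29] ###.# => .  t=1,i=18
  [28] ###.. => .  t=0,i=8
  [27] ##.## => .  t=1,i=19
  [26] ##.#. => #  t=0,i=14
  [25] ##..# => .  t=1,i=2
  [24] ##... => #  t=0,i=9
  [23] #.### => #  t=0,i=5
  [22] #.##. => #  t=2,i=12
  [21] #.#.# => #  t=0,i=15
  [20] #.#.. => #  t=0,i=17
  [19] #..## => .  t=1,i=3
  [18] #..#. => .  t=0,i=2
  [17] #...# => .  t=0,i=10
  [16] #.... => .  t=2,i=15
  [15] .#### => #  t=0,i=6
  [14] .###. => #  t=1,i=0
  [13] .##.# => #  t=0,i=13
  [12] .##.. => .  t=2,i=0
  [11] .#.## => #  t=0,i=4
  [10] .#.#. => #  t=0,i=16
  [9] .#..# => #  t=0,i=1
  [8] .#... => #  t=0,i=18
  [7] ..### => #  t=1,i=4
  [6] ..##. => #  t=0,i=12
  [5] ..#.# => .  t=0,i=3
  [4] ..#.. => #  t=0,i=0
  [3] ...## => .  t=0,i=11
  [2] ...#. => #  t=0,i=20
  [1] ....# => .  t=2,i=18
  [0] ..... => .  t=2,i=16
  bits 00000101111100001110111111010100 = 99676116

99676116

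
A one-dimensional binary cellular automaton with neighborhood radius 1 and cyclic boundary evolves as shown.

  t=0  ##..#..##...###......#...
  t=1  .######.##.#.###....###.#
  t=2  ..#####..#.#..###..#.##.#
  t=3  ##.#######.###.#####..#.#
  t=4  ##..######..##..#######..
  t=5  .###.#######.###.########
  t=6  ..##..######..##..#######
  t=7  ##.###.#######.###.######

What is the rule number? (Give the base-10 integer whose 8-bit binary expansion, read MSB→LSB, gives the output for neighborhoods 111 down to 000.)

214

  ###|#  b7=1 t=0,i=13
  ##.|#  b6=1 t=0,i=1
  #.#|.  b5=0 t=1,i=0
  #..|#  b4=1 t=0,i=2
  .##|.  b3=0 t=0,i=0
  .#.|#  b2=1 t=0,i=4
  ..#|#  b1=1 t=0,i=3
  ...|.  b0=0 t=0,i=10
  bits 11010110 = 214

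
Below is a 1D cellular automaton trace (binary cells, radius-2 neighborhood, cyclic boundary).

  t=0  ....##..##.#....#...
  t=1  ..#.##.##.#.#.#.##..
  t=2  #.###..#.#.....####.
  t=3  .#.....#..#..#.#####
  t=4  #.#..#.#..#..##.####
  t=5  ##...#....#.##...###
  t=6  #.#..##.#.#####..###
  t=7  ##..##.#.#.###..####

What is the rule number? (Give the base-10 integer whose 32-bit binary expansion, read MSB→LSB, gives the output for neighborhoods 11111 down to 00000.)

3846740466

  [31] ##### => #  t=3,i=17
  [30] ####. => #  t=2,i=17
  [29] ###.# => #  t=2,i=18
  [28] ###.. => .  t=2,i=4
  [27] ##.## => .  t=1,i=6
  [26] ##.#. => #  t=0,i=10
  [25] ##..# => .  t=0,i=6
  [24] ##... => #  t=1,i=18
  [23] #.### => .  t=2,i=2
  [22] #.##. => #  t=1,i=4
  [21] #.#.# => .  t=1,i=10
  [20] #.#.. => .  t=0,i=11
  [19] #..## => #  t=0,i=7
  [18] #..#. => .  t=2,i=6
  [17] #...# => .  t=5,i=3
  [16] #.... => .  t=0,i=13
  [15] .#### => #  t=2,i=16
  [14] .###. => .  t=2,i=3
  [13] .##.# => .  t=0,i=9
  [12] .##.. => #  t=0,i=5
  [11] .#.## => #  t=1,i=3
  [10] .#.#. => .  t=1,i=11
  [9] .#..# => .  t=3,i=8
  [8] .#... => #  t=0,i=12
  [7] ..### => #  t=2,i=15
  [6] ..##. => #  t=0,i=4
  [5] ..#.# => #  t=1,i=2
  [4] ..#.. => #  t=0,i=16
  [3] ...## => .  t=0,i=3
  [2] ...#. => .  t=0,i=15
  [1] ....# => #  t=0,i=2
  [0] ..... => .  t=0,i=0
  bits 11100101010010001001100111110010 = 3846740466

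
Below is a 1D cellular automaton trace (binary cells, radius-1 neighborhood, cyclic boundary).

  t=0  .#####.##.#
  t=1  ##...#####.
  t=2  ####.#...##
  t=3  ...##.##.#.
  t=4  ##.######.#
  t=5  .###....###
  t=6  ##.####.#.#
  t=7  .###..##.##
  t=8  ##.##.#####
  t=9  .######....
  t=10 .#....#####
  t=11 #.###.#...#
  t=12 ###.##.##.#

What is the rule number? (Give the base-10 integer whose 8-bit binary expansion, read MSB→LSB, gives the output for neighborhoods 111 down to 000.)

121

  nb ###: next=.  (t=0,i=2, bit7=0)
  nb ##.: next=#  (t=0,i=5, bit6=1)
  nb #.#: next=#  (t=0,i=0, bit5=1)
  nb #..: next=#  (t=1,i=2, bit4=1)
  nb .##: next=#  (t=0,i=1, bit3=1)
  nb .#.: next=.  (t=0,i=10, bit2=0)
  nb ..#: next=.  (t=1,i=4, bit1=0)
  nb ...: next=#  (t=1,i=3, bit0=1)
  bits 01111001 = 121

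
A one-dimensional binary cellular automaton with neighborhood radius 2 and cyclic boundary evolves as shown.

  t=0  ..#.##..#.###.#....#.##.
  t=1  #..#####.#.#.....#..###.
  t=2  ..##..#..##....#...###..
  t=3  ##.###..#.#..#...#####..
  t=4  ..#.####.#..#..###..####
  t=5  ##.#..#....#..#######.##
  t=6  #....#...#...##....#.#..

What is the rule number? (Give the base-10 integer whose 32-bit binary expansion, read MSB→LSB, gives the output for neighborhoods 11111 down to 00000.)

1517182090

  nb #####: next=.  (t=1,i=5, bit31=0)
  nb ####.: next=#  (t=1,i=6, bit30=1)
  nb ###.#: next=.  (t=0,i=12, bit29=0)
  nb ###..: next=#  (t=2,i=21, bit28=1)
  nb ##.##: next=#  (t=3,i=2, bit27=1)
  nb ##.#.: next=.  (t=0,i=13, bit26=0)
  nb ##..#: next=#  (t=0,i=6, bit25=1)
  nb ##...: next=.  (t=0,i=23, bit24=0)
  nb #.###: next=.  (t=0,i=10, bit23=0)
  nb #.##.: next=#  (t=0,i=4, bit22=1)
  nb #.#.#: next=#  (t=1,i=9, bit21=1)
  nb #.#..: next=.  (t=0,i=14, bit20=0)
  nb #..##: next=#  (t=1,i=2, bit19=1)
  nb #..#.: next=#  (t=0,i=7, bit18=1)
  nb #...#: next=#  (t=0,i=0, bit17=1)
  nb #....: next=.  (t=0,i=16, bit16=0)
  nb .####: next=.  (t=1,i=4, bit15=0)
  nb .###.: next=#  (t=0,i=11, bit14=1)
  nb .##.#: next=.  (t=3,i=1, bit13=0)
  nb .##..: next=#  (t=0,i=5, bit12=1)
  nb .#.##: next=#  (t=0,i=3, bit11=1)
  nb .#.#.: next=#  (t=1,i=10, bit10=1)
  nb .#..#: next=.  (t=1,i=1, bit9=0)
  nb .#...: next=.  (t=0,i=15, bit8=0)
  nb ..###: next=#  (t=1,i=3, bit7=1)
  nb ..##.: next=.  (t=2,i=2, bit6=0)
  nb ..#.#: next=.  (t=0,i=2, bit5=0)
  nb ..#..: next=.  (t=1,i=17, bit4=0)
  nb ...##: next=#  (t=2,i=1, bit3=1)
  nb ...#.: next=.  (t=0,i=1, bit2=0)
  nb ....#: next=#  (t=0,i=17, bit1=1)
  nb .....: next=.  (t=1,i=14, bit0=0)
  bits 01011010011011100101110010001010 = 1517182090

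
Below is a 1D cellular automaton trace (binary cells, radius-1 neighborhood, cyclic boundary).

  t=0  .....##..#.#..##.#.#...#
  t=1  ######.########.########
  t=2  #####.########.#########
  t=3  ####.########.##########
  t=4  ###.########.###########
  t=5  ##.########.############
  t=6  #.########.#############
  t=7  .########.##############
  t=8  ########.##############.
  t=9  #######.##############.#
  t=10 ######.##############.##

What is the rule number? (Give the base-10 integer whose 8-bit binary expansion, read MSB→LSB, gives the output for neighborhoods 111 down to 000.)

  ###|#  b7=1 t=1,i=0
  ##.|.  b6=0 t=0,i=6
  #.#|#  b5=1 t=0,i=10
  #..|#  b4=1 t=0,i=0
  .##|#  b3=1 t=0,i=5
  .#.|#  b2=1 t=0,i=9
  ..#|#  b1=1 t=0,i=4
  ...|#  b0=1 t=0,i=1
  bits 10111111 = 191

191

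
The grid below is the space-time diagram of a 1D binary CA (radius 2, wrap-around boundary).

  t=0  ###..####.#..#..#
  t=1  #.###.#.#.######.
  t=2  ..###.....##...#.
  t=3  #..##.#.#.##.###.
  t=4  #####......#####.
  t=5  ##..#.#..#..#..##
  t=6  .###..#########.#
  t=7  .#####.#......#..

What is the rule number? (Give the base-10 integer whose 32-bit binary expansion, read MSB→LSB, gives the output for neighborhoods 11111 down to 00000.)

983560790

  nb #####: next=.  (t=1,i=12, bit31=0)
  nb ####.: next=.  (t=0,i=1, bit30=0)
  nb ###.#: next=#  (t=0,i=8, bit29=1)
  nb ###..: next=#  (t=0,i=2, bit28=1)
  nb ##.##: next=#  (t=3,i=12, bit27=1)
  nb ##.#.: next=.  (t=0,i=9, bit26=0)
  nb ##..#: next=#  (t=0,i=3, bit25=1)
  nb ##...: next=.  (t=2,i=5, bit24=0)
  nb #.###: next=#  (t=1,i=2, bit23=1)
  nb #.##.: next=.  (t=3,i=10, bit22=0)
  nb #.#.#: next=.  (t=1,i=0, bit21=0)
  nb #.#..: next=#  (t=0,i=10, bit20=1)
  nb #..##: next=#  (t=0,i=4, bit19=1)
  nb #..#.: next=#  (t=0,i=12, bit18=1)
  nb #...#: next=#  (t=2,i=0, bit17=1)
  nb #....: next=#  (t=2,i=6, bit16=1)
  nb .####: next=#  (t=0,i=0, bit15=1)
  nb .###.: next=#  (t=1,i=3, bit14=1)
  nb .##.#: next=#  (t=3,i=4, bit13=1)
  nb .##..: next=#  (t=2,i=11, bit12=1)
  nb .#.##: next=.  (t=1,i=1, bit11=0)
  nb .#.#.: next=.  (t=1,i=7, bit10=0)
  nb .#..#: next=#  (t=0,i=11, bit9=1)
  nb .#...: next=.  (t=2,i=16, bit8=0)
  nb ..###: next=.  (t=0,i=5, bit7=0)
  nb ..##.: next=#  (t=2,i=10, bit6=1)
  nb ..#.#: next=.  (t=5,i=4, bit5=0)
  nb ..#..: next=#  (t=0,i=13, bit4=1)
  nb ...##: next=.  (t=2,i=1, bit3=0)
  nb ...#.: next=#  (t=2,i=14, bit2=1)
  nb ....#: next=#  (t=2,i=8, bit1=1)
  nb .....: next=.  (t=2,i=7, bit0=0)
  bits 00111010100111111111001001010110 = 983560790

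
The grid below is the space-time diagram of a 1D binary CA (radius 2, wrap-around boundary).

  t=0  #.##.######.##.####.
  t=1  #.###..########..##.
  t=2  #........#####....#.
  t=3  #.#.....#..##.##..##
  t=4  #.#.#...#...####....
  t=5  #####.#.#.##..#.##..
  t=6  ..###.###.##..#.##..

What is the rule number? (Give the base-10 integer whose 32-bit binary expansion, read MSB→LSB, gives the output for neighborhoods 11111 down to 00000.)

  [31] ##### => #  t=0,i=7
  [30] ####. => #  t=0,i=9
  [29] ###.# => #  t=0,i=10
  [28] ###.. => .  t=1,i=4
  [27] ##.## => #  t=0,i=4
  [26] ##.#. => .  t=0,i=19
  [25] ##..# => .  t=1,i=5
  [24] ##... => #  t=2,i=14
  [23] #.### => .  t=0,i=5
  [22] #.##. => #  t=0,i=2
  [21] #.#.# => #  t=0,i=0
  [20] #.#.. => #  t=2,i=0
  [19] #..## => .  t=1,i=6
  [18] #..#. => .  t=5,i=13
  [17] #...# => #  t=4,i=6
  [16] #.... => #  t=2,i=2
  [15] .#### => .  t=0,i=6
  [14] .###. => .  t=1,i=3
  [13] .##.# => #  t=0,i=3
  [12] .##.. => #  t=3,i=15
  [11] .#.## => .  t=0,i=1
  [10] .#.#. => #  t=2,i=19
  [9] .#..# => .  t=3,i=9
  [8] .#... => .  t=2,i=1
  [7] ..### => .  t=1,i=7
  [6] ..##. => .  t=1,i=17
  [5] ..#.# => #  t=2,i=18
  [4] ..#.. => #  t=3,i=8
  [3] ...## => #  t=2,i=8
  [2] ...#. => .  t=2,i=17
  [1] ....# => .  t=2,i=7
  [0] ..... => .  t=2,i=3
  bits 11101001011100110011010000111000 = 3916641336

3916641336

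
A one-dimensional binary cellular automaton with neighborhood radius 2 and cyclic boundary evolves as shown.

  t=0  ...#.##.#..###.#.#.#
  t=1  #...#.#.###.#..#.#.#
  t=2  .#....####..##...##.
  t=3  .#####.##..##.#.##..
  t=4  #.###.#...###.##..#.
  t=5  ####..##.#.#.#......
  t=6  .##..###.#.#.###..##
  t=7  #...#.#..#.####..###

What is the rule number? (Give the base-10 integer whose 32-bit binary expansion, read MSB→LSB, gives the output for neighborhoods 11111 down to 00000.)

  ##### -> #   bit 31 = 1  t=3,i=3
  ####. -> #   bit 30 = 1  t=2,i=8
  ###.# -> .   bit 29 = 0  t=0,i=13
  ###.. -> .   bit 28 = 0  t=2,i=9
  ##.## -> #   bit 27 = 1  t=3,i=6
  ##.#. -> .   bit 26 = 0  t=0,i=7
  ##..# -> .   bit 25 = 0  t=2,i=10
  ##... -> #   bit 24 = 1  t=1,i=1
  #.### -> #   bit 23 = 1  t=1,i=8
  #.##. -> .   bit 22 = 0  t=0,i=5
  #.#.# -> #   bit 21 = 1  t=0,i=15
  #.#.. -> #   bit 20 = 1  t=0,i=8
  #..## -> #   bit 19 = 1  t=0,i=10
  #..#. -> .   bit 18 = 0  t=1,i=14
  #...# -> .   bit 17 = 0  t=0,i=1
  #.... -> #   bit 16 = 1  t=2,i=3
  .#### -> #   bit 15 = 1  t=2,i=7
  .###. -> #   bit 14 = 1  t=0,i=12
  .##.# -> #   bit 13 = 1  t=0,i=6
  .##.. -> .   bit 12 = 0  t=1,i=0
  .#.## -> #   bit 11 = 1  t=0,i=4
  .#.#. -> .   bit 10 = 0  t=0,i=16
  .#..# -> #   bit 9 = 1  t=0,i=9
  .#... -> #   bit 8 = 1  t=0,i=0
  ..### -> .   bit 7 = 0  t=0,i=11
  ..##. -> #   bit 6 = 1  t=2,i=12
  ..#.# -> .   bit 5 = 0  t=0,i=3
  ..#.. -> #   bit 4 = 1  t=2,i=1
  ...## -> #   bit 3 = 1  t=2,i=5
  ...#. -> .   bit 2 = 0  t=0,i=2
  ....# -> #   bit 1 = 1  t=2,i=4
  ..... -> .   bit 0 = 0  t=5,i=16
  bits 11001001101110011110101101011010 = 3384404826

3384404826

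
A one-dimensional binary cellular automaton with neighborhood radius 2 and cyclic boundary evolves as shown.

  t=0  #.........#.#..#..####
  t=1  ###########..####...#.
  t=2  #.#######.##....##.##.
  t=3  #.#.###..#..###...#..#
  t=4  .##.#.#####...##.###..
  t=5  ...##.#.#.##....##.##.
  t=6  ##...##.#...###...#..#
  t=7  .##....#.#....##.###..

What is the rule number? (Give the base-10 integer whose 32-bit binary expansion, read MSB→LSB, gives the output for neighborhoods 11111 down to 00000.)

  nb #####: next=#  (t=0,i=20, bit31=1)
  nb ####.: next=.  (t=0,i=21, bit30=0)
  nb ###.#: next=.  (t=2,i=8, bit29=0)
  nb ###..: next=#  (t=0,i=0, bit28=1)
  nb ##.##: next=#  (t=2,i=9, bit27=1)
  nb ##.#.: next=#  (t=2,i=21, bit26=1)
  nb ##..#: next=#  (t=1,i=11, bit25=1)
  nb ##...: next=#  (t=0,i=1, bit24=1)
  nb #.###: next=#  (t=1,i=0, bit23=1)
  nb #.##.: next=.  (t=2,i=10, bit22=0)
  nb #.#.#: next=#  (t=2,i=0, bit21=1)
  nb #.#..: next=.  (t=0,i=12, bit20=0)
  nb #..##: next=.  (t=0,i=17, bit19=0)
  nb #..#.: next=#  (t=0,i=14, bit18=1)
  nb #...#: next=.  (t=1,i=18, bit17=0)
  nb #....: next=#  (t=0,i=2, bit16=1)
  nb .####: next=.  (t=0,i=19, bit15=0)
  nb .###.: next=.  (t=3,i=5, bit14=0)
  nb .##.#: next=.  (t=2,i=17, bit13=0)
  nb .##..: next=.  (t=2,i=11, bit12=0)
  nb .#.##: next=.  (t=1,i=21, bit11=0)
  nb .#.#.: next=.  (t=0,i=11, bit10=0)
  nb .#..#: next=#  (t=0,i=13, bit9=1)
  nb .#...: next=#  (t=6,i=9, bit8=1)
  nb ..###: next=.  (t=0,i=18, bit7=0)
  nb ..##.: next=.  (t=2,i=16, bit6=0)
  nb ..#.#: next=#  (t=0,i=10, bit5=1)
  nb ..#..: next=#  (t=0,i=15, bit4=1)
  nb ...##: next=.  (t=2,i=15, bit3=0)
  nb ...#.: next=#  (t=0,i=9, bit2=1)
  nb ....#: next=#  (t=0,i=8, bit1=1)
  nb .....: next=#  (t=0,i=3, bit0=1)
  bits 10011111101001010000001100110111 = 2678391607

2678391607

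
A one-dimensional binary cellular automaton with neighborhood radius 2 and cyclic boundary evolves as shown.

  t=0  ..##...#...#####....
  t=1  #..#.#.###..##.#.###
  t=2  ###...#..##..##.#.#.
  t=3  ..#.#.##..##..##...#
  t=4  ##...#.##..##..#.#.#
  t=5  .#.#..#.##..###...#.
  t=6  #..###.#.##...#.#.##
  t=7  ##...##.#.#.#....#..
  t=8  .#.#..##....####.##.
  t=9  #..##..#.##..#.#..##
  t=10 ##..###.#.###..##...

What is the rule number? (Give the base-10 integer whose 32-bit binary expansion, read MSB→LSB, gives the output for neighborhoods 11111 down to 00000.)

  #####|#  b31=1 t=0,i=13
  ####.|.  b30=0 t=0,i=14
  ###.#|#  b29=1 t=6,i=5
  ###..|#  b28=1 t=0,i=15
  ##.##|.  b27=0 t=8,i=16
  ##.#.|#  b26=1 t=1,i=14
  ##..#|#  b25=1 t=1,i=1
  ##...|.  b24=0 t=0,i=4
  #.###|.  b23=0 t=1,i=7
  #.##.|.  b22=0 t=3,i=6
  #.#.#|.  b21=0 t=1,i=5
  #.#..|#  b20=1 t=5,i=3
  #..##|.  b19=0 t=1,i=11
  #..#.|#  b18=1 t=1,i=2
  #...#|#  b17=1 t=0,i=5
  #....|#  b16=1 t=0,i=17
  .####|#  b15=1 t=0,i=12
  .###.|.  b14=0 t=1,i=8
  .##.#|#  b13=1 t=1,i=13
  .##..|#  b12=1 t=0,i=3
  .#.##|#  b11=1 t=1,i=6
  .#.#.|.  b10=0 t=1,i=4
  .#..#|#  b9=1 t=2,i=7
  .#...|#  b8=1 t=0,i=8
  ..###|.  b7=0 t=0,i=11
  ..##.|.  b6=0 t=0,i=2
  ..#.#|.  b5=0 t=1,i=3
  ..#..|#  b4=1 t=0,i=7
  ...##|.  b3=0 t=0,i=1
  ...#.|.  b2=0 t=0,i=6
  ....#|#  b1=1 t=0,i=0
  .....|#  b0=1 t=0,i=18
  bits 10110110000101111011101100010011 = 3055008531

3055008531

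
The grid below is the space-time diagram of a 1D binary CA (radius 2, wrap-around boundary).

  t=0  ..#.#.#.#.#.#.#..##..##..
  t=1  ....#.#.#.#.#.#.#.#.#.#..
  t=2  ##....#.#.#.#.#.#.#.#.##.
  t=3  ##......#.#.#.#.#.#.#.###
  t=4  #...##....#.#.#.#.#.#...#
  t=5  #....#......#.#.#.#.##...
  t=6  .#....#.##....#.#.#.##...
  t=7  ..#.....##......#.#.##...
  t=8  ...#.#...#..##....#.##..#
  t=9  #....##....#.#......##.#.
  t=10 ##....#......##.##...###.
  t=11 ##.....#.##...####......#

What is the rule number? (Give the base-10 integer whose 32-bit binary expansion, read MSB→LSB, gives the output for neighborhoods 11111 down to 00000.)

3430691073

  ##### -> #   bit 31 = 1  t=3,i=24
  ####. -> #   bit 30 = 1  t=3,i=0
  ###.# -> .   bit 29 = 0  t=10,i=23
  ###.. -> .   bit 28 = 0  t=3,i=1
  ##.## -> #   bit 27 = 1  t=2,i=24
  ##.#. -> #   bit 26 = 1  t=9,i=22
  ##..# -> .   bit 25 = 0  t=0,i=19
  ##... -> .   bit 24 = 0  t=0,i=23
  #.### -> .   bit 23 = 0  t=3,i=22
  #.##. -> #   bit 22 = 1  t=2,i=0
  #.#.# -> #   bit 21 = 1  t=0,i=4
  #.#.. -> #   bit 20 = 1  t=0,i=14
  #..## -> #   bit 19 = 1  t=0,i=16
  #..#. -> #   bit 18 = 1  t=8,i=23
  #...# -> .   bit 17 = 0  t=4,i=2
  #.... -> .   bit 16 = 0  t=0,i=24
  .#### -> .   bit 15 = 0  t=3,i=23
  .###. -> .   bit 14 = 0  t=10,i=22
  .##.# -> #   bit 13 = 1  t=2,i=23
  .##.. -> #   bit 12 = 1  t=0,i=18
  .#.## -> .   bit 11 = 0  t=2,i=21
  .#.#. -> .   bit 10 = 0  t=0,i=3
  .#..# -> .   bit 9 = 0  t=0,i=15
  .#... -> #   bit 8 = 1  t=1,i=23
  ..### -> .   bit 7 = 0  t=10,i=21
  ..##. -> .   bit 6 = 0  t=0,i=17
  ..#.# -> .   bit 5 = 0  t=0,i=2
  ..#.. -> .   bit 4 = 0  t=5,i=0
  ...## -> .   bit 3 = 0  t=4,i=3
  ...#. -> .   bit 2 = 0  t=0,i=1
  ....# -> .   bit 1 = 0  t=0,i=0
  ..... -> #   bit 0 = 1  t=1,i=0
  bits 11001100011111000011000100000001 = 3430691073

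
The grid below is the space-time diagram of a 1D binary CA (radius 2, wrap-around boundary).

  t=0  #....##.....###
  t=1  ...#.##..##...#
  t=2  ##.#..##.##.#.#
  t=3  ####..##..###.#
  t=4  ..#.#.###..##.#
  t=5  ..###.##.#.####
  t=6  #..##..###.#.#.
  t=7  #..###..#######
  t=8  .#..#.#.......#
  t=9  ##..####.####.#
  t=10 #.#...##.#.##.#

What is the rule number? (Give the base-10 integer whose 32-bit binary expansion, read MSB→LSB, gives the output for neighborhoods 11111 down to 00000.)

1722971507

  ##### -> .   bit 31 = 0  t=3,i=1
  ####. -> #   bit 30 = 1  t=0,i=14
  ###.# -> #   bit 29 = 1  t=2,i=1
  ###.. -> .   bit 28 = 0  t=0,i=0
  ##.## -> .   bit 27 = 0  t=2,i=8
  ##.#. -> #   bit 26 = 1  t=2,i=2
  ##..# -> #   bit 25 = 1  t=1,i=7
  ##... -> .   bit 24 = 0  t=0,i=1
  #.### -> #   bit 23 = 1  t=2,i=14
  #.##. -> .   bit 22 = 0  t=1,i=5
  #.#.# -> #   bit 21 = 1  t=2,i=12
  #.#.. -> #   bit 20 = 1  t=2,i=3
  #..## -> .   bit 19 = 0  t=1,i=8
  #..#. -> .   bit 18 = 0  t=4,i=1
  #...# -> #   bit 17 = 1  t=1,i=1
  #.... -> .   bit 16 = 0  t=0,i=2
  .#### -> .   bit 15 = 0  t=0,i=13
  .###. -> #   bit 14 = 1  t=2,i=0
  .##.# -> #   bit 13 = 1  t=2,i=7
  .##.. -> #   bit 12 = 1  t=0,i=6
  .#.## -> .   bit 11 = 0  t=1,i=4
  .#.#. -> #   bit 10 = 1  t=4,i=3
  .#..# -> .   bit 9 = 0  t=2,i=4
  .#... -> #   bit 8 = 1  t=1,i=0
  ..### -> .   bit 7 = 0  t=0,i=12
  ..##. -> #   bit 6 = 1  t=0,i=5
  ..#.# -> #   bit 5 = 1  t=1,i=3
  ..#.. -> #   bit 4 = 1  t=1,i=14
  ...## -> .   bit 3 = 0  t=0,i=4
  ...#. -> .   bit 2 = 0  t=1,i=2
  ....# -> #   bit 1 = 1  t=0,i=3
  ..... -> #   bit 0 = 1  t=0,i=9
  bits 01100110101100100111010101110011 = 1722971507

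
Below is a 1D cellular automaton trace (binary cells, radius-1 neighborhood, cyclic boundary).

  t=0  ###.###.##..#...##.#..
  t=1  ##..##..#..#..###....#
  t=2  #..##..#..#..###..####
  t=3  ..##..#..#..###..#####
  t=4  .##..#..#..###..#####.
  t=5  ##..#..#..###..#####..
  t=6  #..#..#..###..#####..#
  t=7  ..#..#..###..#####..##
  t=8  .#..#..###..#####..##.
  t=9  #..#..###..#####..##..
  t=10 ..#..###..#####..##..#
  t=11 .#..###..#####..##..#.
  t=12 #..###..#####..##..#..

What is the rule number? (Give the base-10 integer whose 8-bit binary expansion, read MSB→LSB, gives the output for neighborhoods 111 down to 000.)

  nb ###: next=#  (t=0,i=1, bit7=1)
  nb ##.: next=.  (t=0,i=2, bit6=0)
  nb #.#: next=.  (t=0,i=3, bit5=0)
  nb #..: next=.  (t=0,i=10, bit4=0)
  nb .##: next=#  (t=0,i=0, bit3=1)
  nb .#.: next=.  (t=0,i=12, bit2=0)
  nb ..#: next=#  (t=0,i=11, bit1=1)
  nb ...: next=#  (t=0,i=14, bit0=1)
  bits 10001011 = 139

139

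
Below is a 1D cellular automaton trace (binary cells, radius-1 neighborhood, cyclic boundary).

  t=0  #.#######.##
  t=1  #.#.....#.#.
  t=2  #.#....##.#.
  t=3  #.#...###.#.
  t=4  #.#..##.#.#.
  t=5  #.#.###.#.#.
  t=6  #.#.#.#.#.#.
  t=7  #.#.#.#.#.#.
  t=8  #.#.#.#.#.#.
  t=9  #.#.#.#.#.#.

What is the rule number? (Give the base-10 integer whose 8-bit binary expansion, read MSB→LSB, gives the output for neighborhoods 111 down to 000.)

  nb ###: next=.  (t=0,i=3, bit7=0)
  nb ##.: next=#  (t=0,i=0, bit6=1)
  nb #.#: next=.  (t=0,i=1, bit5=0)
  nb #..: next=.  (t=1,i=3, bit4=0)
  nb .##: next=#  (t=0,i=2, bit3=1)
  nb .#.: next=#  (t=1,i=0, bit2=1)
  nb ..#: next=#  (t=1,i=7, bit1=1)
  nb ...: next=.  (t=1,i=4, bit0=0)
  bits 01001110 = 78

78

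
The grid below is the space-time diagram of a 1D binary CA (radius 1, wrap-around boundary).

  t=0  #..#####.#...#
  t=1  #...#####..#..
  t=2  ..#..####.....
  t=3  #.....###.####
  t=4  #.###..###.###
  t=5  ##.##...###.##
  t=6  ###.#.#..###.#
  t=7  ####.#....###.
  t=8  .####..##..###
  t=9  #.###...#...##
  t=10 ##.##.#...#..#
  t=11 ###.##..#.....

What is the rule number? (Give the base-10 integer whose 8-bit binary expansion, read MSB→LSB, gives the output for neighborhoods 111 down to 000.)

225

  [7] ### => #  t=0,i=4
  [6] ##. => #  t=0,i=0
  [5] #.# => #  t=0,i=8
  [4] #.. => .  t=0,i=1
  [3] .## => .  t=0,i=3
  [2] .#. => .  t=0,i=9
  [1] ..# => .  t=0,i=2
  [0] ... => #  t=0,i=11
  bits 11100001 = 225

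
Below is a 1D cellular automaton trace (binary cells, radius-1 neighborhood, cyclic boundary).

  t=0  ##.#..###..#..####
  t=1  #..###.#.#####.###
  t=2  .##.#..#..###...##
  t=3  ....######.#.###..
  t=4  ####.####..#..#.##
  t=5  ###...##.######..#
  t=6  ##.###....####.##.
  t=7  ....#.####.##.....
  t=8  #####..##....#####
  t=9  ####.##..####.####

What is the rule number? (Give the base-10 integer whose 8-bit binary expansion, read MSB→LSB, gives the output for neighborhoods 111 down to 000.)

  [7] ### => #  t=0,i=0
  [6] ##. => .  t=0,i=1
  [5] #.# => .  t=0,i=2
  [4] #.. => #  t=0,i=4
  [3] .## => .  t=0,i=6
  [2] .#. => #  t=0,i=3
  [1] ..# => #  t=0,i=5
  [0] ... => #  t=2,i=14
  bits 10010111 = 151

151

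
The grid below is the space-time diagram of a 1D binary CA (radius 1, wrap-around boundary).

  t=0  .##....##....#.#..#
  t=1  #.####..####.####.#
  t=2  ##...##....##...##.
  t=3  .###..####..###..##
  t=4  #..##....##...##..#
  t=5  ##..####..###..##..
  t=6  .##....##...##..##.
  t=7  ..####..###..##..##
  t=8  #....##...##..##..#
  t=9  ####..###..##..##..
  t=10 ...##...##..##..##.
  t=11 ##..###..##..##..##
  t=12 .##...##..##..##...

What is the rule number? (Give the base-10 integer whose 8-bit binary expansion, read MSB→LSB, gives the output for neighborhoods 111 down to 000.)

117

  nb ###: next=.  (t=1,i=3, bit7=0)
  nb ##.: next=#  (t=0,i=2, bit6=1)
  nb #.#: next=#  (t=0,i=0, bit5=1)
  nb #..: next=#  (t=0,i=3, bit4=1)
  nb .##: next=.  (t=0,i=1, bit3=0)
  nb .#.: next=#  (t=0,i=13, bit2=1)
  nb ..#: next=.  (t=0,i=6, bit1=0)
  nb ...: next=#  (t=0,i=4, bit0=1)
  bits 01110101 = 117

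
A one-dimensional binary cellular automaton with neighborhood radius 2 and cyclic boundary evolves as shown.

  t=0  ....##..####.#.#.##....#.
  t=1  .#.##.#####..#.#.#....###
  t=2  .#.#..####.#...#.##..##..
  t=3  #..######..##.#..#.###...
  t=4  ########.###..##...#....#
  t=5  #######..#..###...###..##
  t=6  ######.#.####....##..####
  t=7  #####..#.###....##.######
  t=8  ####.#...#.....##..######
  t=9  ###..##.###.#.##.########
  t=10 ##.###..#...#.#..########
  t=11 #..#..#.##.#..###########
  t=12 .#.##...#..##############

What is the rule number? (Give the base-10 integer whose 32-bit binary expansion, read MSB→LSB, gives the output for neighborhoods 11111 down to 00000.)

  ##### -> #   bit 31 = 1  t=1,i=8
  ####. -> #   bit 30 = 1  t=0,i=10
  ###.# -> .   bit 29 = 0  t=0,i=11
  ###.. -> .   bit 28 = 0  t=1,i=10
  ##.## -> .   bit 27 = 0  t=1,i=5
  ##.#. -> .   bit 26 = 0  t=0,i=12
  ##..# -> #   bit 25 = 1  t=0,i=6
  ##... -> .   bit 24 = 0  t=0,i=19
  #.### -> #   bit 23 = 1  t=1,i=6
  #.##. -> #   bit 22 = 1  t=0,i=17
  #.#.# -> #   bit 21 = 1  t=0,i=13
  #.#.. -> #   bit 20 = 1  t=1,i=17
  #..## -> #   bit 19 = 1  t=0,i=7
  #..#. -> .   bit 18 = 0  t=1,i=12
  #...# -> .   bit 17 = 0  t=2,i=13
  #.... -> .   bit 16 = 0  t=0,i=0
  .#### -> #   bit 15 = 1  t=0,i=9
  .###. -> .   bit 14 = 0  t=1,i=23
  .##.# -> .   bit 13 = 0  t=1,i=4
  .##.. -> .   bit 12 = 0  t=0,i=5
  .#.## -> .   bit 11 = 0  t=0,i=16
  .#.#. -> .   bit 10 = 0  t=0,i=14
  .#..# -> #   bit 9 = 1  t=2,i=4
  .#... -> #   bit 8 = 1  t=0,i=24
  ..### -> #   bit 7 = 1  t=0,i=8
  ..##. -> #   bit 6 = 1  t=0,i=4
  ..#.# -> .   bit 5 = 0  t=1,i=13
  ..#.. -> #   bit 4 = 1  t=0,i=23
  ...## -> #   bit 3 = 1  t=0,i=3
  ...#. -> #   bit 2 = 1  t=0,i=22
  ....# -> .   bit 1 = 0  t=0,i=2
  ..... -> #   bit 0 = 1  t=0,i=1
  bits 11000010111110001000001111011101 = 3271066589

3271066589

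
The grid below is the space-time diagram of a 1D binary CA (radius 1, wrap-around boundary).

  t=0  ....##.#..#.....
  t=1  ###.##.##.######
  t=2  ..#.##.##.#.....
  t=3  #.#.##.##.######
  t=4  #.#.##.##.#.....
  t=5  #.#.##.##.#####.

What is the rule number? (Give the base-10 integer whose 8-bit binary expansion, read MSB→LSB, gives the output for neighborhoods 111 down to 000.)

93

  ### -> .   bit 7 = 0  t=1,i=0
  ##. -> #   bit 6 = 1  t=0,i=5
  #.# -> .   bit 5 = 0  t=0,i=6
  #.. -> #   bit 4 = 1  t=0,i=8
  .## -> #   bit 3 = 1  t=0,i=4
  .#. -> #   bit 2 = 1  t=0,i=7
  ..# -> .   bit 1 = 0  t=0,i=3
  ... -> #   bit 0 = 1  t=0,i=0
  bits 01011101 = 93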